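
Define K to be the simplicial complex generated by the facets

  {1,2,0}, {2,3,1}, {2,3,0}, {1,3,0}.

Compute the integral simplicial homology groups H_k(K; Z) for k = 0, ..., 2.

We work with the vertex ordering 0 < 1 < 2 < 3. The simplices of K, each written with vertices in increasing order, are:

  0-simplices (4): [0], [1], [2], [3]
  1-simplices (6): [0,1], [0,2], [0,3], [1,2], [1,3], [2,3]
  2-simplices (4): [0,1,2], [0,1,3], [0,2,3], [1,2,3]

Hence C_0 ≅ Z^4, C_1 ≅ Z^6, C_2 ≅ Z^4.

Boundary ∂_1: C_1 → C_0 is given by ∂[p,q] = [q] − [p].
As a 4×6 matrix over Z this has rank 3, with invariant factors (1,1,1).

The boundary map ∂_2: C_2 → C_1 maps a triangle to the signed sum of its edges. For instance
  ∂[0,1,2] = [1,2] − [0,2] + [0,1],
  ∂[1,2,3] = [2,3] − [1,3] + [1,2].
The resulting 6×4 matrix has rank 3, and its Smith normal form has invariant factors (1,1,1).

From H_k ≅ ker(∂_k) / im(∂_{k+1}) we obtain:

  H_0: rank C_0 − rank ∂_1 = 4 − 3 = 1, and the invariant factors of ∂_1 are all 1, so H_0 ≅ Z.
  H_1: rank ker ∂_1 − rank ∂_2 = (6 − 3) − 3 = 0, and the invariant factors of ∂_2 are all 1, so H_1 ≅ 0.
  H_2: rank ker ∂_2 − rank ∂_3 = (4 − 3) − 0 = 1, and there is no ∂_3, so H_2 ≅ Z.

H_0 = Z,  H_1 = 0,  H_2 = Z.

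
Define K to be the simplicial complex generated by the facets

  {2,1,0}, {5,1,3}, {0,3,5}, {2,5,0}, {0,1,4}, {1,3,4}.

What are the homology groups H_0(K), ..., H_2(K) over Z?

H_0 = Z,  H_1 = Z,  H_2 = 0.

Take the total order 0 < 1 < 2 < 3 < 4 < 5 on the vertex set. Then K (dimension 2) consists of the simplices:

  0-simplices (6): [0], [1], [2], [3], [4], [5]
  1-simplices (12): [0,1], [0,2], [0,3], [0,4], [0,5], [1,2], [1,3], [1,4], [1,5], [2,5], [3,4], [3,5]
  2-simplices (6): [0,1,2], [0,1,4], [0,2,5], [0,3,5], [1,3,4], [1,3,5]

so the chain groups are C_0 ≅ Z^6, C_1 ≅ Z^12, C_2 ≅ Z^6.

∂_1: C_1 → C_0 sends each edge [p,q] (with p < q) to q − p.
The 6×12 boundary matrix has rank 5 and Smith normal form diag(1,1,1,1,1).

The boundary map ∂_2: C_2 → C_1 sends each 2-simplex [p,q,r] to [q,r] − [p,r] + [p,q]. For instance
  ∂[1,3,4] = [3,4] − [1,4] + [1,3],
  ∂[0,2,5] = [2,5] − [0,5] + [0,2].
The resulting 12×6 matrix has rank 6, and its Smith normal form has invariant factors (1,1,1,1,1,1).

Now H_k = ker ∂_k / im ∂_{k+1}, so:

  H_0: rank C_0 − rank ∂_1 = 6 − 5 = 1, and the invariant factors of ∂_1 are all 1, so H_0 = Z.
  H_1: rank ker ∂_1 − rank ∂_2 = (12 − 5) − 6 = 1, and the invariant factors of ∂_2 are all 1, so H_1 = Z.
  H_2: rank ker ∂_2 − rank ∂_3 = (6 − 6) − 0 = 0, and there is no ∂_3, so H_2 = 0.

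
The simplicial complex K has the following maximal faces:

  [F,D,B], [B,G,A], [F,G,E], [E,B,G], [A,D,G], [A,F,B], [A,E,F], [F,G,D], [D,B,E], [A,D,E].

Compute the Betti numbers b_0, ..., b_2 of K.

Take the total order A < B < D < E < F < G on the vertex set. Then K (dimension 2) consists of the simplices:

  0-simplices (6): A, B, D, E, F, G
  1-simplices (15): AB, AD, AE, AF, AG, BD, BE, BF, BG, DE, DF, DG, EF, EG, FG
  2-simplices (10): ABF, ABG, ADE, ADG, AEF, BDE, BDF, BEG, DFG, EFG

Hence C_0 ≅ Z^6, C_1 ≅ Z^15, C_2 ≅ Z^10.

∂_1: C_1 → C_0 maps an edge to its endpoints' difference, ∂[p,q] = q − p. For instance
  ∂AE = E − A.
The resulting 6×15 matrix has rank 5, and its Smith normal form has invariant factors (1,1,1,1,1).

∂_2: C_2 → C_1 sends each 2-simplex [p,q,r] to [q,r] − [p,r] + [p,q]. For instance
  ∂ABG = BG − AG + AB,
  ∂ADG = DG − AG + AD.
The resulting 15×10 matrix has rank 10, and its Smith normal form has invariant factors (1,1,1,1,1,1,1,1,1,2).

From H_k ≅ ker(∂_k) / im(∂_{k+1}) we obtain:

  H_0: rank C_0 − rank ∂_1 = 6 − 5 = 1, and the invariant factors of ∂_1 are all 1, so H_0 ≅ Z.
  H_1: rank ker ∂_1 − rank ∂_2 = (15 − 5) − 10 = 0, and ∂_2 has invariant factor 2 > 1, so H_1 ≅ Z/2Z.
  H_2: rank ker ∂_2 − rank ∂_3 = (10 − 10) − 0 = 0, and there is no ∂_3, so H_2 ≅ 0.

Hence the Betti numbers are b_0 = 1, b_1 = 0, b_2 = 0.

b_0 = 1, b_1 = 0, b_2 = 0.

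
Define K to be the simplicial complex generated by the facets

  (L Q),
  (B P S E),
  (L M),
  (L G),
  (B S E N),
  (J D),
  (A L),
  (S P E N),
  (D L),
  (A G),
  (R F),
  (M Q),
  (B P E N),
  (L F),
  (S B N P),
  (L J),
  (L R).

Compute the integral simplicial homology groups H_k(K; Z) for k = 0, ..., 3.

Take the total order A < B < D < E < F < G < J < L < M < N < P < Q < R < S on the vertex set. Then K (dimension 3) consists of the simplices:

  0-simplices (14): A, B, D, E, F, G, J, L, M, N, P, Q, R, S
  1-simplices (22): AG, AL, BE, BN, BP, BS, DJ, DL, EN, EP, ES, FL, FR, GL, JL, LM, LQ, LR, MQ, NP, NS, PS
  2-simplices (10): BEN, BEP, BES, BNP, BNS, BPS, ENP, ENS, EPS, NPS
  3-simplices (5): BENP, BENS, BEPS, BNPS, ENPS

giving chain groups C_0 ≅ Z^14, C_1 ≅ Z^22, C_2 ≅ Z^10, C_3 ≅ Z^5.

Boundary ∂_1: C_1 → C_0 is given by ∂[p,q] = [q] − [p].
As a 14×22 matrix over Z this has rank 12, with invariant factors (1,1,1,1,1,1,1,1,1,1,1,1).

Boundary ∂_2: C_2 → C_1 acts by ∂[p,q,r] = [q,r] − [p,r] + [p,q]. For instance
  ∂EPS = PS − ES + EP,
  ∂ENP = NP − EP + EN.
The 22×10 boundary matrix has rank 6 and Smith normal form diag(1,1,1,1,1,1).

Boundary ∂_3: C_3 → C_2 sends each 3-simplex σ to the alternating sum Σ_i (−1)^i (σ with its i-th vertex removed). For instance
  ∂BENS = ENS − BNS + BES − BEN,
  ∂BNPS = NPS − BPS + BNS − BNP.
This gives a 10×5 integer matrix of rank 4; reducing to Smith normal form yields diagonal entries (1,1,1,1).

Now H_k = ker ∂_k / im ∂_{k+1}, so:

  H_0: rank C_0 − rank ∂_1 = 14 − 12 = 2, and the invariant factors of ∂_1 are all 1, so H_0 = Z^2.
  H_1: rank ker ∂_1 − rank ∂_2 = (22 − 12) − 6 = 4, and the invariant factors of ∂_2 are all 1, so H_1 = Z^4.
  H_2: rank ker ∂_2 − rank ∂_3 = (10 − 6) − 4 = 0, and the invariant factors of ∂_3 are all 1, so H_2 = 0.
  H_3: rank ker ∂_3 − rank ∂_4 = (5 − 4) − 0 = 1, and there is no ∂_4, so H_3 = Z.

As a check, the Euler characteristic is 14 − 22 + 10 − 5 = -3, which agrees with 2 − 4 + 0 − 1 = -3.

H_0 = Z^2,  H_1 = Z^4,  H_2 = 0,  H_3 = Z.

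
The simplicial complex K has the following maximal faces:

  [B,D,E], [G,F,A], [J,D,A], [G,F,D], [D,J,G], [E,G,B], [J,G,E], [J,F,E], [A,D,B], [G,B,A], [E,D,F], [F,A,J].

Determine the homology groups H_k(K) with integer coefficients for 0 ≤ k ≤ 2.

Take the total order A < B < D < E < F < G < J on the vertex set. Then K (dimension 2) consists of the simplices:

  0-simplices (7): A, B, D, E, F, G, J
  1-simplices (18): AB, AD, AF, AG, AJ, BD, BE, BG, DE, DF, DG, DJ, EF, EG, EJ, FG, FJ, GJ
  2-simplices (12): ABD, ABG, ADJ, AFG, AFJ, BDE, BEG, DEF, DFG, DGJ, EFJ, EGJ

so the chain groups are C_0 ≅ Z^7, C_1 ≅ Z^18, C_2 ≅ Z^12.

Boundary ∂_1: C_1 → C_0 is given by ∂[p,q] = [q] − [p].
The resulting 7×18 matrix has rank 6, and its Smith normal form has invariant factors (1,1,1,1,1,1).

The boundary map ∂_2: C_2 → C_1 sends each 2-simplex [p,q,r] to [q,r] − [p,r] + [p,q]. For instance
  ∂ABD = BD − AD + AB,
  ∂ADJ = DJ − AJ + AD.
The 18×12 boundary matrix has rank 12 and Smith normal form diag(1,1,1,1,1,1,1,1,1,1,1,2).

Reading off H_k = ker ∂_k / im ∂_{k+1}:

  H_0: rank C_0 − rank ∂_1 = 7 − 6 = 1, and the invariant factors of ∂_1 are all 1, so H_0 = Z.
  H_1: rank ker ∂_1 − rank ∂_2 = (18 − 6) − 12 = 0, and ∂_2 has invariant factor 2 > 1, so H_1 = Z/2.
  H_2: rank ker ∂_2 − rank ∂_3 = (12 − 12) − 0 = 0, and there is no ∂_3, so H_2 = 0.

H_0 = Z,  H_1 = Z/2,  H_2 = 0.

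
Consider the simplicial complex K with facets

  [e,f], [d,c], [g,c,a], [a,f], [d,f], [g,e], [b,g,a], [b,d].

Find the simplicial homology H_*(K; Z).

We work with the vertex ordering a < b < c < d < e < f < g. The simplices of K, each written with vertices in increasing order, are:

  0-simplices (7): a, b, c, d, e, f, g
  1-simplices (11): ab, ac, af, ag, bd, bg, cd, cg, df, ef, eg
  2-simplices (2): abg, acg

giving chain groups C_0 ≅ Z^7, C_1 ≅ Z^11, C_2 ≅ Z^2.

∂_1: C_1 → C_0 maps an edge to its endpoints' difference, ∂[p,q] = q − p.
This gives a 7×11 integer matrix of rank 6; reducing to Smith normal form yields diagonal entries (1,1,1,1,1,1).

∂_2: C_2 → C_1 acts by ∂[p,q,r] = [q,r] − [p,r] + [p,q]. For instance
  ∂abg = bg − ag + ab,
  ∂acg = cg − ag + ac.
The resulting 11×2 matrix has rank 2, and its Smith normal form has invariant factors (1,1).

Now H_k = ker ∂_k / im ∂_{k+1}, so:

  H_0: rank C_0 − rank ∂_1 = 7 − 6 = 1, and the invariant factors of ∂_1 are all 1, so H_0 ≅ Z.
  H_1: rank ker ∂_1 − rank ∂_2 = (11 − 6) − 2 = 3, and the invariant factors of ∂_2 are all 1, so H_1 ≅ Z^3.
  H_2: rank ker ∂_2 − rank ∂_3 = (2 − 2) − 0 = 0, and there is no ∂_3, so H_2 ≅ 0.

H_0 ≅ Z,  H_1 ≅ Z^3,  H_2 = 0.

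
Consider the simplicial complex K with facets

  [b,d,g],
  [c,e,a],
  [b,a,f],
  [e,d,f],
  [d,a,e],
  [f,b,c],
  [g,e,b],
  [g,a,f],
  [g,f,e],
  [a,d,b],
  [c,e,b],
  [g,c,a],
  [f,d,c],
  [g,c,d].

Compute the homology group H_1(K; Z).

Fix the vertex order a < b < c < d < e < f < g and write every simplex with vertices in increasing order. Then dim K = 2 and the simplices of K are:

  0-simplices (7): a, b, c, d, e, f, g
  1-simplices (21): ab, ac, ad, ae, af, ag, bc, bd, be, bf, bg, cd, ce, cf, cg, de, df, dg, ef, eg, fg
  2-simplices (14): abd, abf, ace, acg, ade, afg, bce, bcf, bdg, beg, cdf, cdg, def, efg

so the chain groups are C_0 ≅ Z^7, C_1 ≅ Z^21, C_2 ≅ Z^14.

Boundary ∂_1: C_1 → C_0 sends each edge [p,q] (with p < q) to q − p. For instance
  ∂fg = g − f.
The 7×21 boundary matrix has rank 6 and Smith normal form diag(1,1,1,1,1,1).

Boundary ∂_2: C_2 → C_1 acts by ∂[p,q,r] = [q,r] − [p,r] + [p,q]. For instance
  ∂efg = fg − eg + ef,
  ∂afg = fg − ag + af.
The 21×14 boundary matrix has rank 13 and Smith normal form diag(1,1,1,1,1,1,1,1,1,1,1,1,1).

Reading off H_k = ker ∂_k / im ∂_{k+1}:

  H_1: rank ker ∂_1 − rank ∂_2 = (21 − 6) − 13 = 2, and the invariant factors of ∂_2 are all 1, so H_1 = Z^2.

(K is a triangulation of the torus T^2.)

H_1 ≅ Z^2.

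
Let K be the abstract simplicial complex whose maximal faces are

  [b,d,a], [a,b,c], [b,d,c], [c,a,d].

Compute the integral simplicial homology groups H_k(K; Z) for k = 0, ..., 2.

H_0 = Z,  H_1 = 0,  H_2 = Z.

We work with the vertex ordering a < b < c < d. The simplices of K, each written with vertices in increasing order, are:

  0-simplices (4): a, b, c, d
  1-simplices (6): ab, ac, ad, bc, bd, cd
  2-simplices (4): abc, abd, acd, bcd

Hence C_0 ≅ Z^4, C_1 ≅ Z^6, C_2 ≅ Z^4.

∂_1: C_1 → C_0 is given by ∂[p,q] = [q] − [p]. For instance
  ∂ad = d − a.
The resulting 4×6 matrix has rank 3, and its Smith normal form has invariant factors (1,1,1).

∂_2: C_2 → C_1 acts by ∂[p,q,r] = [q,r] − [p,r] + [p,q]. For instance
  ∂abc = bc − ac + ab,
  ∂bcd = cd − bd + bc.
The 6×4 boundary matrix has rank 3 and Smith normal form diag(1,1,1).

Computing H_k = (kernel of ∂_k) / (image of ∂_{k+1}):

  H_0: rank C_0 − rank ∂_1 = 4 − 3 = 1, and the invariant factors of ∂_1 are all 1, so H_0 = Z.
  H_1: rank ker ∂_1 − rank ∂_2 = (6 − 3) − 3 = 0, and the invariant factors of ∂_2 are all 1, so H_1 = 0.
  H_2: rank ker ∂_2 − rank ∂_3 = (4 − 3) − 0 = 1, and there is no ∂_3, so H_2 = Z.

As a check, the Euler characteristic is 4 − 6 + 4 = 2, which agrees with 1 − 0 + 1 = 2.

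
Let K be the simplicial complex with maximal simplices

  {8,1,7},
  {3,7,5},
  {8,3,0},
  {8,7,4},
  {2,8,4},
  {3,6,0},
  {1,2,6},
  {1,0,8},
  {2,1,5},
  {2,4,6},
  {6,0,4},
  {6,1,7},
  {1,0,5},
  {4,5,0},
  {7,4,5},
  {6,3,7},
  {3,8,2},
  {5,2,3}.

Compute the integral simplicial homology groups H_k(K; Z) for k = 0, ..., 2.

H_0 ≅ Z,  H_1 ≅ Z^2,  H_2 ≅ Z.

We work with the vertex ordering 0 < 1 < 2 < 3 < 4 < 5 < 6 < 7 < 8. The simplices of K, each written with vertices in increasing order, are:

  0-simplices (9): [0], [1], [2], [3], [4], [5], [6], [7], [8]
  1-simplices (27): (27 of them)
  2-simplices (18): [0,1,5], [0,1,8], [0,3,6], [0,3,8], [0,4,5], [0,4,6], [1,2,5], [1,2,6], [1,6,7], [1,7,8], [2,3,5], [2,3,8], [2,4,6], [2,4,8], [3,5,7], [3,6,7], [4,5,7], [4,7,8]

so the chain groups are C_0 ≅ Z^9, C_1 ≅ Z^27, C_2 ≅ Z^18.

Boundary ∂_1: C_1 → C_0 sends each edge [p,q] (with p < q) to q − p.
The 9×27 boundary matrix has rank 8 and Smith normal form diag(1,1,1,1,1,1,1,1).

Boundary ∂_2: C_2 → C_1 maps a triangle to the signed sum of its edges. For instance
  ∂[0,4,5] = [4,5] − [0,5] + [0,4],
  ∂[1,2,6] = [2,6] − [1,6] + [1,2].
The 27×18 boundary matrix has rank 17 and Smith normal form diag(1,1,1,1,1,1,1,1,1,1,1,1,1,1,1,1,1).

Reading off H_k = ker ∂_k / im ∂_{k+1}:

  H_0: rank C_0 − rank ∂_1 = 9 − 8 = 1, and the invariant factors of ∂_1 are all 1, so H_0 ≅ Z.
  H_1: rank ker ∂_1 − rank ∂_2 = (27 − 8) − 17 = 2, and the invariant factors of ∂_2 are all 1, so H_1 ≅ Z^2.
  H_2: rank ker ∂_2 − rank ∂_3 = (18 − 17) − 0 = 1, and there is no ∂_3, so H_2 ≅ Z.

As a check, the Euler characteristic is 9 − 27 + 18 = 0, which agrees with 1 − 2 + 1 = 0.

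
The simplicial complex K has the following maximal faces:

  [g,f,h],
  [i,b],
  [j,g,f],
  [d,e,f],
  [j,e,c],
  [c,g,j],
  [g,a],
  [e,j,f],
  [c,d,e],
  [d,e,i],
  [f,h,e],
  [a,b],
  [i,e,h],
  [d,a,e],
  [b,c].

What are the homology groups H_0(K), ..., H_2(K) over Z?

H_0 = Z,  H_1 = Z^3,  H_2 = 0.

K has 10 vertices, 23 edges, 11 triangles.
rank ∂_0 = 0, rank ∂_1 = 9 ⇒ b_0 = 10 − 0 − 9 = 1; all invariant factors of ∂_1 are 1 so no torsion. So H_0 = Z.
rank ∂_1 = 9, rank ∂_2 = 11 ⇒ b_1 = 23 − 9 − 11 = 3; all invariant factors of ∂_2 are 1 so no torsion. So H_1 = Z^3.
rank ∂_2 = 11, rank ∂_3 = 0 ⇒ b_2 = 11 − 11 − 0 = 0. So H_2 = 0.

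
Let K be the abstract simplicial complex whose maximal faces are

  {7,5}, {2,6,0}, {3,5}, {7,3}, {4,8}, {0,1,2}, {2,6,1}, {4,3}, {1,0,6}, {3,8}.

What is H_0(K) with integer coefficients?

H_0 = Z^2.

Fix the vertex order 0 < 1 < 2 < 3 < 4 < 5 < 6 < 7 < 8 and write every simplex with vertices in increasing order. Then dim K = 2 and the simplices of K are:

  0-simplices (9): [0], [1], [2], [3], [4], [5], [6], [7], [8]
  1-simplices (12): [0,1], [0,2], [0,6], [1,2], [1,6], [2,6], [3,4], [3,5], [3,7], [3,8], [4,8], [5,7]
  2-simplices (4): [0,1,2], [0,1,6], [0,2,6], [1,2,6]

so the chain groups are C_0 ≅ Z^9, C_1 ≅ Z^12, C_2 ≅ Z^4.

∂_1: C_1 → C_0 sends each edge [p,q] (with p < q) to q − p. For instance
  ∂[1,6] = [6] − [1].
As a 9×12 matrix over Z this has rank 7, with invariant factors (1,1,1,1,1,1,1).

The boundary map ∂_2: C_2 → C_1 maps a triangle to the signed sum of its edges. For instance
  ∂[1,2,6] = [2,6] − [1,6] + [1,2],
  ∂[0,1,2] = [1,2] − [0,2] + [0,1].
This gives a 12×4 integer matrix of rank 3; reducing to Smith normal form yields diagonal entries (1,1,1).

Now H_k = ker ∂_k / im ∂_{k+1}, so:

  H_0: rank C_0 − rank ∂_1 = 9 − 7 = 2, and the invariant factors of ∂_1 are all 1, so H_0 = Z^2.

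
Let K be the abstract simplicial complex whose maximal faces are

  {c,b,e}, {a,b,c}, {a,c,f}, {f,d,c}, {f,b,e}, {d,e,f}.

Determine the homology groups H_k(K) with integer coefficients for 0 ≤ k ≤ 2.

Fix the vertex order a < b < c < d < e < f and write every simplex with vertices in increasing order. Then dim K = 2 and the simplices of K are:

  0-simplices (6): a, b, c, d, e, f
  1-simplices (12): ab, ac, af, bc, be, bf, cd, ce, cf, de, df, ef
  2-simplices (6): abc, acf, bce, bef, cdf, def

Hence C_0 ≅ Z^6, C_1 ≅ Z^12, C_2 ≅ Z^6.

The boundary map ∂_1: C_1 → C_0 is given by ∂[p,q] = [q] − [p]. For instance
  ∂cf = f − c.
As a 6×12 matrix over Z this has rank 5, with invariant factors (1,1,1,1,1).

The boundary map ∂_2: C_2 → C_1 acts by ∂[p,q,r] = [q,r] − [p,r] + [p,q]. For instance
  ∂cdf = df − cf + cd,
  ∂acf = cf − af + ac.
The resulting 12×6 matrix has rank 6, and its Smith normal form has invariant factors (1,1,1,1,1,1).

Now H_k = ker ∂_k / im ∂_{k+1}, so:

  H_0: rank C_0 − rank ∂_1 = 6 − 5 = 1, and the invariant factors of ∂_1 are all 1, so H_0 = Z.
  H_1: rank ker ∂_1 − rank ∂_2 = (12 − 5) − 6 = 1, and the invariant factors of ∂_2 are all 1, so H_1 = Z.
  H_2: rank ker ∂_2 − rank ∂_3 = (6 − 6) − 0 = 0, and there is no ∂_3, so H_2 = 0.

H_0 = Z,  H_1 = Z,  H_2 = 0.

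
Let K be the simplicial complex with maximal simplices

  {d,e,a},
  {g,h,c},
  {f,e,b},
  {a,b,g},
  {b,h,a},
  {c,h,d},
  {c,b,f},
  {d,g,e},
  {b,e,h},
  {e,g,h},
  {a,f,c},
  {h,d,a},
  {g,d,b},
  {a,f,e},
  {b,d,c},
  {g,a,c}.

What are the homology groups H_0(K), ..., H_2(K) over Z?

H_0 = Z,  H_1 = Z^2,  H_2 = Z.

K has 8 vertices, 24 edges, 16 triangles.
rank ∂_0 = 0, rank ∂_1 = 7 ⇒ b_0 = 8 − 0 − 7 = 1; all invariant factors of ∂_1 are 1 so no torsion. So H_0 = Z.
rank ∂_1 = 7, rank ∂_2 = 15 ⇒ b_1 = 24 − 7 − 15 = 2; all invariant factors of ∂_2 are 1 so no torsion. So H_1 = Z^2.
rank ∂_2 = 15, rank ∂_3 = 0 ⇒ b_2 = 16 − 15 − 0 = 1. So H_2 = Z.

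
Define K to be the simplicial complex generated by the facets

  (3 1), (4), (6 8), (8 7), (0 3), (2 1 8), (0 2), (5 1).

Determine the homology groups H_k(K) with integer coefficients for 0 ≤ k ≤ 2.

Fix the vertex order 0 < 1 < 2 < 3 < 4 < 5 < 6 < 7 < 8 and write every simplex with vertices in increasing order. Then dim K = 2 and the simplices of K are:

  0-simplices (9): [0], [1], [2], [3], [4], [5], [6], [7], [8]
  1-simplices (9): [0,2], [0,3], [1,2], [1,3], [1,5], [1,8], [2,8], [6,8], [7,8]
  2-simplices (1): [1,2,8]

giving chain groups C_0 ≅ Z^9, C_1 ≅ Z^9, C_2 ≅ Z^1.

The boundary map ∂_1: C_1 → C_0 is given by ∂[p,q] = [q] − [p]. For instance
  ∂[1,8] = [8] − [1].
As a 9×9 matrix over Z this has rank 7, with invariant factors (1,1,1,1,1,1,1).

The boundary map ∂_2: C_2 → C_1 sends each 2-simplex [p,q,r] to [q,r] − [p,r] + [p,q]. For instance
  ∂[1,2,8] = [2,8] − [1,8] + [1,2].
The 9×1 boundary matrix has rank 1 and Smith normal form diag(1).

Computing H_k = (kernel of ∂_k) / (image of ∂_{k+1}):

  H_0: rank C_0 − rank ∂_1 = 9 − 7 = 2, and the invariant factors of ∂_1 are all 1, so H_0 = Z^2.
  H_1: rank ker ∂_1 − rank ∂_2 = (9 − 7) − 1 = 1, and the invariant factors of ∂_2 are all 1, so H_1 = Z.
  H_2: rank ker ∂_2 − rank ∂_3 = (1 − 1) − 0 = 0, and there is no ∂_3, so H_2 = 0.

As a check, the Euler characteristic is 9 − 9 + 1 = 1, which agrees with 2 − 1 + 0 = 1.

H_0 ≅ Z^2,  H_1 ≅ Z,  H_2 = 0.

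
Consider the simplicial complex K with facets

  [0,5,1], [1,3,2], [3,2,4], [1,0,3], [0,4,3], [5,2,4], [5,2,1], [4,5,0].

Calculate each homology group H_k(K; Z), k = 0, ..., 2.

H_0 ≅ Z,  H_1 = 0,  H_2 ≅ Z.

We work with the vertex ordering 0 < 1 < 2 < 3 < 4 < 5. The simplices of K, each written with vertices in increasing order, are:

  0-simplices (6): [0], [1], [2], [3], [4], [5]
  1-simplices (12): [0,1], [0,3], [0,4], [0,5], [1,2], [1,3], [1,5], [2,3], [2,4], [2,5], [3,4], [4,5]
  2-simplices (8): [0,1,3], [0,1,5], [0,3,4], [0,4,5], [1,2,3], [1,2,5], [2,3,4], [2,4,5]

giving chain groups C_0 ≅ Z^6, C_1 ≅ Z^12, C_2 ≅ Z^8.

The boundary map ∂_1: C_1 → C_0 sends each edge [p,q] (with p < q) to q − p.
The 6×12 boundary matrix has rank 5 and Smith normal form diag(1,1,1,1,1).

Boundary ∂_2: C_2 → C_1 maps a triangle to the signed sum of its edges. For instance
  ∂[0,3,4] = [3,4] − [0,4] + [0,3],
  ∂[2,3,4] = [3,4] − [2,4] + [2,3].
The 12×8 boundary matrix has rank 7 and Smith normal form diag(1,1,1,1,1,1,1).

Reading off H_k = ker ∂_k / im ∂_{k+1}:

  H_0: rank C_0 − rank ∂_1 = 6 − 5 = 1, and the invariant factors of ∂_1 are all 1, so H_0 ≅ Z.
  H_1: rank ker ∂_1 − rank ∂_2 = (12 − 5) − 7 = 0, and the invariant factors of ∂_2 are all 1, so H_1 ≅ 0.
  H_2: rank ker ∂_2 − rank ∂_3 = (8 − 7) − 0 = 1, and there is no ∂_3, so H_2 ≅ Z.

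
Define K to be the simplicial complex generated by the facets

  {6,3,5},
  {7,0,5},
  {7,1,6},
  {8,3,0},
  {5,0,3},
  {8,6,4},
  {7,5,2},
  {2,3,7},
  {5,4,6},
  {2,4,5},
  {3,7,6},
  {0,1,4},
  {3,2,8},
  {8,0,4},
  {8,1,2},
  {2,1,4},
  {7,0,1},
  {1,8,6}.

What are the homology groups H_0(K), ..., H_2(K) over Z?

Fix the vertex order 0 < 1 < 2 < 3 < 4 < 5 < 6 < 7 < 8 and write every simplex with vertices in increasing order. Then dim K = 2 and the simplices of K are:

  0-simplices (9): [0], [1], [2], [3], [4], [5], [6], [7], [8]
  1-simplices (27): (27 of them)
  2-simplices (18): [0,1,4], [0,1,7], [0,3,5], [0,3,8], [0,4,8], [0,5,7], [1,2,4], [1,2,8], [1,6,7], [1,6,8], [2,3,7], [2,3,8], [2,4,5], [2,5,7], [3,5,6], [3,6,7], [4,5,6], [4,6,8]

so the chain groups are C_0 ≅ Z^9, C_1 ≅ Z^27, C_2 ≅ Z^18.

Boundary ∂_1: C_1 → C_0 is given by ∂[p,q] = [q] − [p].
As a 9×27 matrix over Z this has rank 8, with invariant factors (1,1,1,1,1,1,1,1).

The boundary map ∂_2: C_2 → C_1 acts by ∂[p,q,r] = [q,r] − [p,r] + [p,q]. For instance
  ∂[0,3,8] = [3,8] − [0,8] + [0,3],
  ∂[0,3,5] = [3,5] − [0,5] + [0,3].
The 27×18 boundary matrix has rank 18 and Smith normal form diag(1,1,1,1,1,1,1,1,1,1,1,1,1,1,1,1,1,2).

From H_k ≅ ker(∂_k) / im(∂_{k+1}) we obtain:

  H_0: rank C_0 − rank ∂_1 = 9 − 8 = 1, and the invariant factors of ∂_1 are all 1, so H_0 ≅ Z.
  H_1: rank ker ∂_1 − rank ∂_2 = (27 − 8) − 18 = 1, and ∂_2 has invariant factor 2 > 1, so H_1 ≅ Z ⊕ Z/2.
  H_2: rank ker ∂_2 − rank ∂_3 = (18 − 18) − 0 = 0, and there is no ∂_3, so H_2 ≅ 0.

H_0 ≅ Z,  H_1 ≅ Z ⊕ Z/2,  H_2 = 0.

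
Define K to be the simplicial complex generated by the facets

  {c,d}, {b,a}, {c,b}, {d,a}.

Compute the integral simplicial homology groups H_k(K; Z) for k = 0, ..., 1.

H_0 ≅ Z,  H_1 ≅ Z.

Order the vertices as a < b < c < d. Listing each simplex with vertices in this order, K has dimension 1 with simplices:

  0-simplices (4): a, b, c, d
  1-simplices (4): ab, ad, bc, cd

Hence C_0 ≅ Z^4, C_1 ≅ Z^4.

The boundary map ∂_1: C_1 → C_0 sends each edge [p,q] (with p < q) to q − p. For instance
  ∂ad = d − a.
The 4×4 boundary matrix has rank 3 and Smith normal form diag(1,1,1).

From H_k ≅ ker(∂_k) / im(∂_{k+1}) we obtain:

  H_0: rank C_0 − rank ∂_1 = 4 − 3 = 1, and the invariant factors of ∂_1 are all 1, so H_0 ≅ Z.
  H_1: rank ker ∂_1 − rank ∂_2 = (4 − 3) − 0 = 1, and there is no ∂_2, so H_1 ≅ Z.

(K is a triangulation of the circle S^1.)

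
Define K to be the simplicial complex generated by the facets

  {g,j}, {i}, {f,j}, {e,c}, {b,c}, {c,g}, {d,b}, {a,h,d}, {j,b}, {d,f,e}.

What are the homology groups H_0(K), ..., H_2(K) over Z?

K has 10 vertices, 13 edges, 2 triangles.
rank ∂_0 = 0, rank ∂_1 = 8 ⇒ b_0 = 10 − 0 − 8 = 2; all invariant factors of ∂_1 are 1 so no torsion. So H_0 = Z^2.
rank ∂_1 = 8, rank ∂_2 = 2 ⇒ b_1 = 13 − 8 − 2 = 3; all invariant factors of ∂_2 are 1 so no torsion. So H_1 = Z^3.
rank ∂_2 = 2, rank ∂_3 = 0 ⇒ b_2 = 2 − 2 − 0 = 0. So H_2 = 0.

H_0 = Z^2,  H_1 = Z^3,  H_2 = 0.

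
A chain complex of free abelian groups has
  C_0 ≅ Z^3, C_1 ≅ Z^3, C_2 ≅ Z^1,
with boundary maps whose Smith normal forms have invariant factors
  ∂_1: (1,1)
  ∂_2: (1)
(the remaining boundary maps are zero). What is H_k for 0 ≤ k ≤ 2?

H_0 = Z,  H_1 = 0,  H_2 = 0.

H_0: b_0 = 3 − 0 − 2 = 1; torsion from ∂_1 factors > 1: none. So H_0 = Z.
H_1: b_1 = 3 − 2 − 1 = 0; torsion from ∂_2 factors > 1: none. So H_1 = 0.
H_2: b_2 = 1 − 1 − 0 = 0; torsion from ∂_3 factors > 1: none. So H_2 = 0.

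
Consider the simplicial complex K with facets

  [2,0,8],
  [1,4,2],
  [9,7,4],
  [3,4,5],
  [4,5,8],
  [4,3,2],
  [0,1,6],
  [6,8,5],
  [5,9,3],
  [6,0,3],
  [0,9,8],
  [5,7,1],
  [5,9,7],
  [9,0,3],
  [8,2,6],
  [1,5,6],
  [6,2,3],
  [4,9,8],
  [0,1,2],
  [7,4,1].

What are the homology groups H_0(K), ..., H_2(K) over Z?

H_0 = Z,  H_1 = Z × Z/2,  H_2 = 0.

Order the vertices as 0 < 1 < 2 < 3 < 4 < 5 < 6 < 7 < 8 < 9. Listing each simplex with vertices in this order, K has dimension 2 with simplices:

  0-simplices (10): [0], [1], [2], [3], [4], [5], [6], [7], [8], [9]
  1-simplices (30): (30 of them)
  2-simplices (20): (20 of them)

Hence C_0 ≅ Z^10, C_1 ≅ Z^30, C_2 ≅ Z^20.

Boundary ∂_1: C_1 → C_0 sends each edge [p,q] (with p < q) to q − p. For instance
  ∂[7,9] = [9] − [7].
This gives a 10×30 integer matrix of rank 9; reducing to Smith normal form yields diagonal entries (1,1,1,1,1,1,1,1,1).

The boundary map ∂_2: C_2 → C_1 acts by ∂[p,q,r] = [q,r] − [p,r] + [p,q]. For instance
  ∂[4,7,9] = [7,9] − [4,9] + [4,7],
  ∂[0,2,8] = [2,8] − [0,8] + [0,2].
As a 30×20 matrix over Z this has rank 20, with invariant factors (1,1,1,1,1,1,1,1,1,1,1,1,1,1,1,1,1,1,1,2).

Reading off H_k = ker ∂_k / im ∂_{k+1}:

  H_0: rank C_0 − rank ∂_1 = 10 − 9 = 1, and the invariant factors of ∂_1 are all 1, so H_0 ≅ Z.
  H_1: rank ker ∂_1 − rank ∂_2 = (30 − 9) − 20 = 1, and ∂_2 has invariant factor 2 > 1, so H_1 ≅ Z × Z/2.
  H_2: rank ker ∂_2 − rank ∂_3 = (20 − 20) − 0 = 0, and there is no ∂_3, so H_2 ≅ 0.

As a check, the Euler characteristic is 10 − 30 + 20 = 0, which agrees with 1 − 1 + 0 = 0.
(K is a triangulation of the Klein bottle.)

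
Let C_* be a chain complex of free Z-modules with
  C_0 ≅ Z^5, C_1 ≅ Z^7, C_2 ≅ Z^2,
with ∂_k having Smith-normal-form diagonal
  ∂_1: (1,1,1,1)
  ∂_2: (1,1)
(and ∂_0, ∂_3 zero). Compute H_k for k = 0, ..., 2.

H_0: b_0 = 5 − 0 − 4 = 1; torsion from ∂_1 factors > 1: none. So H_0 ≅ Z.
H_1: b_1 = 7 − 4 − 2 = 1; torsion from ∂_2 factors > 1: none. So H_1 ≅ Z.
H_2: b_2 = 2 − 2 − 0 = 0; torsion from ∂_3 factors > 1: none. So H_2 ≅ 0.

H_0 ≅ Z,  H_1 ≅ Z,  H_2 = 0.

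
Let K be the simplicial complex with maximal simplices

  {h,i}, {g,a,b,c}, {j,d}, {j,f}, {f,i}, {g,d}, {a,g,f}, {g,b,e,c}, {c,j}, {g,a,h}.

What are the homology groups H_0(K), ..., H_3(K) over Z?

H_0 ≅ Z,  H_1 ≅ Z^3,  H_2 = 0,  H_3 = 0.

Take the total order a < b < c < d < e < f < g < h < i < j on the vertex set. Then K (dimension 3) consists of the simplices:

  0-simplices (10): a, b, c, d, e, f, g, h, i, j
  1-simplices (19): ab, ac, af, ag, ah, bc, be, bg, ce, cg, cj, dg, dj, eg, fg, fi, fj, gh, hi
  2-simplices (9): abc, abg, acg, afg, agh, bce, bcg, beg, ceg
  3-simplices (2): abcg, bceg

so the chain groups are C_0 ≅ Z^10, C_1 ≅ Z^19, C_2 ≅ Z^9, C_3 ≅ Z^2.

Boundary ∂_1: C_1 → C_0 maps an edge to its endpoints' difference, ∂[p,q] = q − p. For instance
  ∂hi = i − h.
As a 10×19 matrix over Z this has rank 9, with invariant factors (1,1,1,1,1,1,1,1,1).

Boundary ∂_2: C_2 → C_1 sends each 2-simplex [p,q,r] to [q,r] − [p,r] + [p,q]. For instance
  ∂bce = ce − be + bc,
  ∂agh = gh − ah + ag.
The resulting 19×9 matrix has rank 7, and its Smith normal form has invariant factors (1,1,1,1,1,1,1).

Boundary ∂_3: C_3 → C_2 sends each 3-simplex σ to the alternating sum Σ_i (−1)^i (σ with its i-th vertex removed). For instance
  ∂bceg = ceg − beg + bcg − bce,
  ∂abcg = bcg − acg + abg − abc.
As a 9×2 matrix over Z this has rank 2, with invariant factors (1,1).

Now H_k = ker ∂_k / im ∂_{k+1}, so:

  H_0: rank C_0 − rank ∂_1 = 10 − 9 = 1, and the invariant factors of ∂_1 are all 1, so H_0 ≅ Z.
  H_1: rank ker ∂_1 − rank ∂_2 = (19 − 9) − 7 = 3, and the invariant factors of ∂_2 are all 1, so H_1 ≅ Z^3.
  H_2: rank ker ∂_2 − rank ∂_3 = (9 − 7) − 2 = 0, and the invariant factors of ∂_3 are all 1, so H_2 ≅ 0.
  H_3: rank ker ∂_3 − rank ∂_4 = (2 − 2) − 0 = 0, and there is no ∂_4, so H_3 ≅ 0.

As a check, the Euler characteristic is 10 − 19 + 9 − 2 = -2, which agrees with 1 − 3 + 0 − 0 = -2.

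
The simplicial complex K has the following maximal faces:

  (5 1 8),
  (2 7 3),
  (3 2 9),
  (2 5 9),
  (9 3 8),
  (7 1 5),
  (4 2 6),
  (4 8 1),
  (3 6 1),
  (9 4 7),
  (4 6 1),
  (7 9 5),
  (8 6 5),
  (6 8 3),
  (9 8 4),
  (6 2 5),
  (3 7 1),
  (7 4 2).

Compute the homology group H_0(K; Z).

We work with the vertex ordering 1 < 2 < 3 < 4 < 5 < 6 < 7 < 8 < 9. The simplices of K, each written with vertices in increasing order, are:

  0-simplices (9): [1], [2], [3], [4], [5], [6], [7], [8], [9]
  1-simplices (27): (27 of them)
  2-simplices (18): [1,3,6], [1,3,7], [1,4,6], [1,4,8], [1,5,7], [1,5,8], [2,3,7], [2,3,9], [2,4,6], [2,4,7], [2,5,6], [2,5,9], [3,6,8], [3,8,9], [4,7,9], [4,8,9], [5,6,8], [5,7,9]

Hence C_0 ≅ Z^9, C_1 ≅ Z^27, C_2 ≅ Z^18.

∂_1: C_1 → C_0 sends each edge [p,q] (with p < q) to q − p.
As a 9×27 matrix over Z this has rank 8, with invariant factors (1,1,1,1,1,1,1,1).

The boundary map ∂_2: C_2 → C_1 sends each 2-simplex [p,q,r] to [q,r] − [p,r] + [p,q]. For instance
  ∂[5,6,8] = [6,8] − [5,8] + [5,6],
  ∂[4,7,9] = [7,9] − [4,9] + [4,7].
As a 27×18 matrix over Z this has rank 18, with invariant factors (1,1,1,1,1,1,1,1,1,1,1,1,1,1,1,1,1,2).

Reading off H_k = ker ∂_k / im ∂_{k+1}:

  H_0: rank C_0 − rank ∂_1 = 9 − 8 = 1, and the invariant factors of ∂_1 are all 1, so H_0 ≅ Z.

H_0 ≅ Z.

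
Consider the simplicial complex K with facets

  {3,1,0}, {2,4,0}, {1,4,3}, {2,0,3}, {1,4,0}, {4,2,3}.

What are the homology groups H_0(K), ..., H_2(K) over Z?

H_0 ≅ Z,  H_1 = 0,  H_2 ≅ Z.

Order the vertices as 0 < 1 < 2 < 3 < 4. Listing each simplex with vertices in this order, K has dimension 2 with simplices:

  0-simplices (5): [0], [1], [2], [3], [4]
  1-simplices (9): [0,1], [0,2], [0,3], [0,4], [1,3], [1,4], [2,3], [2,4], [3,4]
  2-simplices (6): [0,1,3], [0,1,4], [0,2,3], [0,2,4], [1,3,4], [2,3,4]

so the chain groups are C_0 ≅ Z^5, C_1 ≅ Z^9, C_2 ≅ Z^6.

∂_1: C_1 → C_0 sends each edge [p,q] (with p < q) to q − p.
The 5×9 boundary matrix has rank 4 and Smith normal form diag(1,1,1,1).

The boundary map ∂_2: C_2 → C_1 acts by ∂[p,q,r] = [q,r] − [p,r] + [p,q]. For instance
  ∂[0,1,3] = [1,3] − [0,3] + [0,1],
  ∂[0,2,3] = [2,3] − [0,3] + [0,2].
The 9×6 boundary matrix has rank 5 and Smith normal form diag(1,1,1,1,1).

From H_k ≅ ker(∂_k) / im(∂_{k+1}) we obtain:

  H_0: rank C_0 − rank ∂_1 = 5 − 4 = 1, and the invariant factors of ∂_1 are all 1, so H_0 = Z.
  H_1: rank ker ∂_1 − rank ∂_2 = (9 − 4) − 5 = 0, and the invariant factors of ∂_2 are all 1, so H_1 = 0.
  H_2: rank ker ∂_2 − rank ∂_3 = (6 − 5) − 0 = 1, and there is no ∂_3, so H_2 = Z.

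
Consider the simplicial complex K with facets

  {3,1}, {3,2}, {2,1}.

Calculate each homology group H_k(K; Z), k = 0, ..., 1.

H_0 = Z,  H_1 = Z.

K has 3 vertices, 3 edges.
rank ∂_0 = 0, rank ∂_1 = 2 ⇒ b_0 = 3 − 0 − 2 = 1; all invariant factors of ∂_1 are 1 so no torsion. So H_0 ≅ Z.
rank ∂_1 = 2, rank ∂_2 = 0 ⇒ b_1 = 3 − 2 − 0 = 1. So H_1 ≅ Z.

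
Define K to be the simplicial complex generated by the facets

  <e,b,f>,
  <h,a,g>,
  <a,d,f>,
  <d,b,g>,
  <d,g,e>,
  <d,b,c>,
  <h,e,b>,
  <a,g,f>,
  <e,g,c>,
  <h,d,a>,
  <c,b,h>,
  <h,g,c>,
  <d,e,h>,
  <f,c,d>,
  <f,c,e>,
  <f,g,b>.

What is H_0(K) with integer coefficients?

H_0 ≅ Z.

We work with the vertex ordering a < b < c < d < e < f < g < h. The simplices of K, each written with vertices in increasing order, are:

  0-simplices (8): a, b, c, d, e, f, g, h
  1-simplices (24): ad, af, ag, ah, bc, bd, be, bf, bg, bh, cd, ce, cf, cg, ch, de, df, dg, dh, ef, eg, eh, fg, gh
  2-simplices (16): adf, adh, afg, agh, bcd, bch, bdg, bef, beh, bfg, cdf, cef, ceg, cgh, deg, deh

so the chain groups are C_0 ≅ Z^8, C_1 ≅ Z^24, C_2 ≅ Z^16.

The boundary map ∂_1: C_1 → C_0 sends each edge [p,q] (with p < q) to q − p. For instance
  ∂cg = g − c.
The resulting 8×24 matrix has rank 7, and its Smith normal form has invariant factors (1,1,1,1,1,1,1).

The boundary map ∂_2: C_2 → C_1 acts by ∂[p,q,r] = [q,r] − [p,r] + [p,q]. For instance
  ∂cdf = df − cf + cd,
  ∂afg = fg − ag + af.
As a 24×16 matrix over Z this has rank 15, with invariant factors (1,1,1,1,1,1,1,1,1,1,1,1,1,1,1).

Reading off H_k = ker ∂_k / im ∂_{k+1}:

  H_0: rank C_0 − rank ∂_1 = 8 − 7 = 1, and the invariant factors of ∂_1 are all 1, so H_0 ≅ Z.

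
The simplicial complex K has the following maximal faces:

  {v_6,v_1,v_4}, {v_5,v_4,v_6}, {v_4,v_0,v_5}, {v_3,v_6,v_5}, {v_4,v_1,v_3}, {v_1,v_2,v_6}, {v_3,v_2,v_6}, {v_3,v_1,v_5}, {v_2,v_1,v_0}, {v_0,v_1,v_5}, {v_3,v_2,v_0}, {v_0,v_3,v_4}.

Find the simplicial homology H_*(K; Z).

K has 7 vertices, 18 edges, 12 triangles.
rank ∂_0 = 0, rank ∂_1 = 6 ⇒ b_0 = 7 − 0 − 6 = 1; all invariant factors of ∂_1 are 1 so no torsion. So H_0 ≅ Z.
rank ∂_1 = 6, rank ∂_2 = 12 ⇒ b_1 = 18 − 6 − 12 = 0; ∂_2 has invariant factor(s) [2] giving torsion. So H_1 ≅ Z/2.
rank ∂_2 = 12, rank ∂_3 = 0 ⇒ b_2 = 12 − 12 − 0 = 0. So H_2 ≅ 0.

H_0 = Z,  H_1 = Z/2,  H_2 = 0.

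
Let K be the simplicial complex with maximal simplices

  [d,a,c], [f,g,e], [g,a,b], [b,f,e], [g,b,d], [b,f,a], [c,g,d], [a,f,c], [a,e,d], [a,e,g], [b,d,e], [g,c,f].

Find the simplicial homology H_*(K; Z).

H_0 ≅ Z,  H_1 ≅ Z/2Z,  H_2 = 0.

We work with the vertex ordering a < b < c < d < e < f < g. The simplices of K, each written with vertices in increasing order, are:

  0-simplices (7): a, b, c, d, e, f, g
  1-simplices (18): ab, ac, ad, ae, af, ag, bd, be, bf, bg, cd, cf, cg, de, dg, ef, eg, fg
  2-simplices (12): abf, abg, acd, acf, ade, aeg, bde, bdg, bef, cdg, cfg, efg

Hence C_0 ≅ Z^7, C_1 ≅ Z^18, C_2 ≅ Z^12.

Boundary ∂_1: C_1 → C_0 is given by ∂[p,q] = [q] − [p]. For instance
  ∂ab = b − a.
The resulting 7×18 matrix has rank 6, and its Smith normal form has invariant factors (1,1,1,1,1,1).

Boundary ∂_2: C_2 → C_1 sends each 2-simplex [p,q,r] to [q,r] − [p,r] + [p,q]. For instance
  ∂efg = fg − eg + ef,
  ∂aeg = eg − ag + ae.
The 18×12 boundary matrix has rank 12 and Smith normal form diag(1,1,1,1,1,1,1,1,1,1,1,2).

Computing H_k = (kernel of ∂_k) / (image of ∂_{k+1}):

  H_0: rank C_0 − rank ∂_1 = 7 − 6 = 1, and the invariant factors of ∂_1 are all 1, so H_0 ≅ Z.
  H_1: rank ker ∂_1 − rank ∂_2 = (18 − 6) − 12 = 0, and ∂_2 has invariant factor 2 > 1, so H_1 ≅ Z/2Z.
  H_2: rank ker ∂_2 − rank ∂_3 = (12 − 12) − 0 = 0, and there is no ∂_3, so H_2 ≅ 0.

As a check, the Euler characteristic is 7 − 18 + 12 = 1, which agrees with 1 − 0 + 0 = 1.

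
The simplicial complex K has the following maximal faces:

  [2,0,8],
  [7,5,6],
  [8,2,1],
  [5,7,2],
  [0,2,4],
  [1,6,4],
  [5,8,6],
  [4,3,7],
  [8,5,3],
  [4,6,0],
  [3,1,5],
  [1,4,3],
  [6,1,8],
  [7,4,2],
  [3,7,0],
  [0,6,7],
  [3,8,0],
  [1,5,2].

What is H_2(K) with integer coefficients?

Fix the vertex order 0 < 1 < 2 < 3 < 4 < 5 < 6 < 7 < 8 and write every simplex with vertices in increasing order. Then dim K = 2 and the simplices of K are:

  0-simplices (9): [0], [1], [2], [3], [4], [5], [6], [7], [8]
  1-simplices (27): (27 of them)
  2-simplices (18): [0,2,4], [0,2,8], [0,3,7], [0,3,8], [0,4,6], [0,6,7], [1,2,5], [1,2,8], [1,3,4], [1,3,5], [1,4,6], [1,6,8], [2,4,7], [2,5,7], [3,4,7], [3,5,8], [5,6,7], [5,6,8]

Hence C_0 ≅ Z^9, C_1 ≅ Z^27, C_2 ≅ Z^18.

The boundary map ∂_1: C_1 → C_0 is given by ∂[p,q] = [q] − [p]. For instance
  ∂[1,8] = [8] − [1].
As a 9×27 matrix over Z this has rank 8, with invariant factors (1,1,1,1,1,1,1,1).

∂_2: C_2 → C_1 acts by ∂[p,q,r] = [q,r] − [p,r] + [p,q]. For instance
  ∂[0,3,7] = [3,7] − [0,7] + [0,3],
  ∂[3,4,7] = [4,7] − [3,7] + [3,4].
The resulting 27×18 matrix has rank 18, and its Smith normal form has invariant factors (1,1,1,1,1,1,1,1,1,1,1,1,1,1,1,1,1,2).

Now H_k = ker ∂_k / im ∂_{k+1}, so:

  H_2: rank ker ∂_2 − rank ∂_3 = (18 − 18) − 0 = 0, and there is no ∂_3, so H_2 ≅ 0.

H_2 ≅ 0.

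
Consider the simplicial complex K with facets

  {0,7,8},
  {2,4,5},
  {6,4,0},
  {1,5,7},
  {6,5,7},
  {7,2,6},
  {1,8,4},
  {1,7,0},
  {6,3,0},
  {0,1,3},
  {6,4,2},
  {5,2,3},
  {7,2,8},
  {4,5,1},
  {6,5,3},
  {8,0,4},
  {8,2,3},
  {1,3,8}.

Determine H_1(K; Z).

H_1 = Z × Z/2.

Fix the vertex order 0 < 1 < 2 < 3 < 4 < 5 < 6 < 7 < 8 and write every simplex with vertices in increasing order. Then dim K = 2 and the simplices of K are:

  0-simplices (9): [0], [1], [2], [3], [4], [5], [6], [7], [8]
  1-simplices (27): (27 of them)
  2-simplices (18): [0,1,3], [0,1,7], [0,3,6], [0,4,6], [0,4,8], [0,7,8], [1,3,8], [1,4,5], [1,4,8], [1,5,7], [2,3,5], [2,3,8], [2,4,5], [2,4,6], [2,6,7], [2,7,8], [3,5,6], [5,6,7]

giving chain groups C_0 ≅ Z^9, C_1 ≅ Z^27, C_2 ≅ Z^18.

Boundary ∂_1: C_1 → C_0 maps an edge to its endpoints' difference, ∂[p,q] = q − p.
As a 9×27 matrix over Z this has rank 8, with invariant factors (1,1,1,1,1,1,1,1).

Boundary ∂_2: C_2 → C_1 maps a triangle to the signed sum of its edges. For instance
  ∂[2,7,8] = [7,8] − [2,8] + [2,7],
  ∂[5,6,7] = [6,7] − [5,7] + [5,6].
The 27×18 boundary matrix has rank 18 and Smith normal form diag(1,1,1,1,1,1,1,1,1,1,1,1,1,1,1,1,1,2).

Now H_k = ker ∂_k / im ∂_{k+1}, so:

  H_1: rank ker ∂_1 − rank ∂_2 = (27 − 8) − 18 = 1, and ∂_2 has invariant factor 2 > 1, so H_1 ≅ Z × Z/2.

(K is a triangulation of the Klein bottle.)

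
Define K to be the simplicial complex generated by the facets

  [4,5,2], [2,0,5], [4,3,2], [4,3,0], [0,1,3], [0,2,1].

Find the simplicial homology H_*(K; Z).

Order the vertices as 0 < 1 < 2 < 3 < 4 < 5. Listing each simplex with vertices in this order, K has dimension 2 with simplices:

  0-simplices (6): [0], [1], [2], [3], [4], [5]
  1-simplices (12): [0,1], [0,2], [0,3], [0,4], [0,5], [1,2], [1,3], [2,3], [2,4], [2,5], [3,4], [4,5]
  2-simplices (6): [0,1,2], [0,1,3], [0,2,5], [0,3,4], [2,3,4], [2,4,5]

so the chain groups are C_0 ≅ Z^6, C_1 ≅ Z^12, C_2 ≅ Z^6.

The boundary map ∂_1: C_1 → C_0 maps an edge to its endpoints' difference, ∂[p,q] = q − p. For instance
  ∂[4,5] = [5] − [4].
The 6×12 boundary matrix has rank 5 and Smith normal form diag(1,1,1,1,1).

∂_2: C_2 → C_1 sends each 2-simplex [p,q,r] to [q,r] − [p,r] + [p,q]. For instance
  ∂[0,1,3] = [1,3] − [0,3] + [0,1],
  ∂[2,4,5] = [4,5] − [2,5] + [2,4].
This gives a 12×6 integer matrix of rank 6; reducing to Smith normal form yields diagonal entries (1,1,1,1,1,1).

Now H_k = ker ∂_k / im ∂_{k+1}, so:

  H_0: rank C_0 − rank ∂_1 = 6 − 5 = 1, and the invariant factors of ∂_1 are all 1, so H_0 = Z.
  H_1: rank ker ∂_1 − rank ∂_2 = (12 − 5) − 6 = 1, and the invariant factors of ∂_2 are all 1, so H_1 = Z.
  H_2: rank ker ∂_2 − rank ∂_3 = (6 − 6) − 0 = 0, and there is no ∂_3, so H_2 = 0.

(K is a triangulation of the cylinder S^1 x I.)

H_0 ≅ Z,  H_1 ≅ Z,  H_2 = 0.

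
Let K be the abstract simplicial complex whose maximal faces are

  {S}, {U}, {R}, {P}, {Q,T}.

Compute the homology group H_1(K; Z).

K has 6 vertices, 1 edge.
rank ∂_1 = 1, rank ∂_2 = 0 ⇒ b_1 = 1 − 1 − 0 = 0. So H_1 = 0.

H_1 = 0.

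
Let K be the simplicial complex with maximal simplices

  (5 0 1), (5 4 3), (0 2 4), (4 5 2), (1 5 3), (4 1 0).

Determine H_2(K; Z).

H_2 = 0.

Order the vertices as 0 < 1 < 2 < 3 < 4 < 5. Listing each simplex with vertices in this order, K has dimension 2 with simplices:

  0-simplices (6): [0], [1], [2], [3], [4], [5]
  1-simplices (12): [0,1], [0,2], [0,4], [0,5], [1,3], [1,4], [1,5], [2,4], [2,5], [3,4], [3,5], [4,5]
  2-simplices (6): [0,1,4], [0,1,5], [0,2,4], [1,3,5], [2,4,5], [3,4,5]

Hence C_0 ≅ Z^6, C_1 ≅ Z^12, C_2 ≅ Z^6.

Boundary ∂_1: C_1 → C_0 is given by ∂[p,q] = [q] − [p]. For instance
  ∂[0,5] = [5] − [0].
This gives a 6×12 integer matrix of rank 5; reducing to Smith normal form yields diagonal entries (1,1,1,1,1).

The boundary map ∂_2: C_2 → C_1 sends each 2-simplex [p,q,r] to [q,r] − [p,r] + [p,q]. For instance
  ∂[0,1,5] = [1,5] − [0,5] + [0,1],
  ∂[2,4,5] = [4,5] − [2,5] + [2,4].
This gives a 12×6 integer matrix of rank 6; reducing to Smith normal form yields diagonal entries (1,1,1,1,1,1).

Now H_k = ker ∂_k / im ∂_{k+1}, so:

  H_2: rank ker ∂_2 − rank ∂_3 = (6 − 6) − 0 = 0, and there is no ∂_3, so H_2 = 0.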